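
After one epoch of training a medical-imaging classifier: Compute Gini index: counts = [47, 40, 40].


Probabilities: [47/127, 40/127, 40/127] ≈ [0.3701, 0.315, 0.315]
Σpᵢ² = (2209 + 1600 + 1600)/127² = 5409/16129
Gini = 1 - Σpᵢ² = 1 - 5409/16129 = 0.6646

0.6646


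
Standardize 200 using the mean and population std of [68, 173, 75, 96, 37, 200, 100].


μ = 107, σ = 54.2744
z = (200 - 107)/54.2744 = 1.7135

1.7135


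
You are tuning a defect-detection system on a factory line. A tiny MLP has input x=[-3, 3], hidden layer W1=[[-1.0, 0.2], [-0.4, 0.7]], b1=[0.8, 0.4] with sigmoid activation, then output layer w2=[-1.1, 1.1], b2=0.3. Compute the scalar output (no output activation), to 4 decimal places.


z1[0] = (-1.0)·(-3) + (0.2)·(3) + 0.8 = 4.4
z1[1] = (-0.4)·(-3) + (0.7)·(3) + 0.4 = 3.7
h = sigmoid(z1) = [0.9879, 0.9759]
output = (-1.1)·(0.9879) + (1.1)·(0.9759) + 0.3 = 0.2868

0.2868


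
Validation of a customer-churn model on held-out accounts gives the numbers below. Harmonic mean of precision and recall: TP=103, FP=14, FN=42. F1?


Precision = 103/117 = 0.8803
Recall = 103/145 = 0.7103
F1 = 2·P·R/(P+R) = 2·TP/(2·TP+FP+FN) = 206/(206+14+42) = 206/262 = 0.7863

0.7863


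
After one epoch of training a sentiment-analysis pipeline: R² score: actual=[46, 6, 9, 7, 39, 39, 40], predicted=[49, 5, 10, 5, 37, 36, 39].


ȳ = 26.5714
SS_res = Σ(y-ŷ)² = 29
SS_tot = Σ(y-ȳ)² = 1981.71
R² = 1 - SS_res/SS_tot = 1 - 0.0146 = 0.9854

0.9854


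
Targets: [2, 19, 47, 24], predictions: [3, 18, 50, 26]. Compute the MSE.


Squared errors: (2-3)²=1, (19-18)²=1, (47-50)²=9, (24-26)²=4
Sum = 15
MSE = 15/4 = 15/4

15/4


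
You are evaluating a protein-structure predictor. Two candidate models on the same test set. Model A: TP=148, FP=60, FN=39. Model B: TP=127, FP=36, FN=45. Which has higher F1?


Model A: P=148/208=0.7115, R=148/187=0.7914, F1=2PR/(P+R)=2TP/(2TP+FP+FN)=296/395=0.7494
Model B: P=127/163=0.7791, R=127/172=0.7384, F1=2PR/(P+R)=2TP/(2TP+FP+FN)=254/335=0.7582
0.7494 < 0.7582 → Model B

Model B


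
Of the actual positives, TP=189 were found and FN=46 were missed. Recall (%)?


Recall = TP/(TP+FN)
= 189/(189+46)
= 189/235 = 80.43%

80.43%


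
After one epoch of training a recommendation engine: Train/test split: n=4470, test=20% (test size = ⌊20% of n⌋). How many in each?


Test = ⌊4470·20/100⌋ = 894
Train = 4470 - 894 = 3576

Train: 3576, Test: 894


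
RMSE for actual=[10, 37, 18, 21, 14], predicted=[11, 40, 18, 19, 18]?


MSE = 30/5 = 6
RMSE = √(30/5) = 2.4495

2.4495


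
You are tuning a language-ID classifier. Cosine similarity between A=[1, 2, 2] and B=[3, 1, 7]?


A·B = 1·3 + 2·1 + 2·7 = 19
‖A‖ = √9 = 3, ‖B‖ = √59 = 7.6811
cos = 19/(√9·√59) = 19/√531 = 0.8245

0.8245


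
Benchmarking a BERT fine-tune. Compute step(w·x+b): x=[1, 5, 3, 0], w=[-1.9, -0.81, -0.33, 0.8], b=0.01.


z = (1)·(-1.9) + (5)·(-0.81) + (3)·(-0.33) + (0)·(0.8) + 0.01
  = -6.93
step(z) = 0 (z<0)

0


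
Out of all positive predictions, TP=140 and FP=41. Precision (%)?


Precision = TP/(TP+FP)
= 140/(140+41)
= 140/181 = 77.35%

77.35%


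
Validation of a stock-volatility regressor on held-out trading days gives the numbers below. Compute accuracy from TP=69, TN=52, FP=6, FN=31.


Accuracy = (TP+TN)/(TP+TN+FP+FN)
= (69+52)/(158)
= 121/158 = 76.58%

76.58%


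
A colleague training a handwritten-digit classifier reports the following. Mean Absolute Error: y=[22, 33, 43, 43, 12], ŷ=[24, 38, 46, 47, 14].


Absolute errors: |22-24|=2, |33-38|=5, |43-46|=3, |43-47|=4, |12-14|=2
Sum = 16
MAE = 16/5 = 16/5

16/5


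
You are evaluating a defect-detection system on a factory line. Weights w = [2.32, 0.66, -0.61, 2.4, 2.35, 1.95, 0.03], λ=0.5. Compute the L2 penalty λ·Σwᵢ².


‖w‖₂² = (2.32)² + (0.66)² + (-0.61)² + (2.4)² + (2.35)² + (1.95)² + (0.03)²
     = 5.3824 + 0.4356 + 0.3721 + 5.76 + 5.5225 + 3.8025 + 0.0009
     = 21.276
λ·‖w‖₂² = 0.5·21.276 = 10.638

10.638


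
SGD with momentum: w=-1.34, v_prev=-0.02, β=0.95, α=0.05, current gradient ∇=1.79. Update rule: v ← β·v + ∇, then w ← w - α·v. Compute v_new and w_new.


v_new = 0.95·-0.02 + 1.79 = -0.019 + 1.79 = 1.771
w_new = -1.34 - 0.05·1.771 = -1.34 - 0.08855 = -1.42855

v_new=1.771, w_new=-1.42855


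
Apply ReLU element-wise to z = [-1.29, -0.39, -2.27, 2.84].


ReLU(-1.29) = max(0, -1.29) = 0.0
ReLU(-0.39) = max(0, -0.39) = 0.0
ReLU(-2.27) = max(0, -2.27) = 0.0
ReLU(2.84) = max(0, 2.84) = 2.84
result = [0.0, 0.0, 0.0, 2.84]

[0.0, 0.0, 0.0, 2.84]


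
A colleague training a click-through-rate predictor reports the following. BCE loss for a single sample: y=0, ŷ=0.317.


BCE = -[y·ln(p) + (1-y)·ln(1-p)]
= -0 - 1·ln(1-0.317)
= -ln(0.683) = 0.3813

0.3813


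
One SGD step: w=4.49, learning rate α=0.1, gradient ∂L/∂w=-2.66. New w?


w_new = w - α·∇
= 4.49 - 0.1·-2.66
= 4.49 + 0.266
= 4.756

4.756


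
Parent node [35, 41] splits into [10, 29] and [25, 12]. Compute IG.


Parent = [35, 41], H_parent = 0.9955
H_left = 0.8213 (n=39), H_right = 0.909 (n=37)
H_children = (39/76)·0.8213 + (37/76)·0.909 = 0.864
IG = 0.9955 - 0.864 = 0.1315

0.1315


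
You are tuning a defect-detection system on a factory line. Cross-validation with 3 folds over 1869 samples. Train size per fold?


Fold size = 1869/3 = 623
Training per fold = 1869 - 623 = 1246

1246


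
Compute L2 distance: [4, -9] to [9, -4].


d = √((4-9)² + (-9+ 4)²)
  = √(25 + 25)
  = √50 = 7.0711

7.0711


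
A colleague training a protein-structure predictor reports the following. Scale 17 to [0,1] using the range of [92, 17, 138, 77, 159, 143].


min=17, max=159
(17-17)/(159-17) = 0/142 = 0.0

0.0


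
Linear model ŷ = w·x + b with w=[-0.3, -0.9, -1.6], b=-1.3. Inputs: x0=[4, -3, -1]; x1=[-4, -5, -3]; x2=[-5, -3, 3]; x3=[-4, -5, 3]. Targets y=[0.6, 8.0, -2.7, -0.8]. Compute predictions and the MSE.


ŷ0 = (-0.3)·(4) + (-0.9)·(-3) + (-1.6)·(-1) - 1.3 = 1.8
ŷ1 = (-0.3)·(-4) + (-0.9)·(-5) + (-1.6)·(-3) - 1.3 = 9.2
ŷ2 = (-0.3)·(-5) + (-0.9)·(-3) + (-1.6)·(3) - 1.3 = -1.9
ŷ3 = (-0.3)·(-4) + (-0.9)·(-5) + (-1.6)·(3) - 1.3 = -0.4
errors² = [1.44, 1.44, 0.64, 0.16]
MSE = 3.6800/4 = 0.92

0.92


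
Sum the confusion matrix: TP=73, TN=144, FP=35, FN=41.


Total = TP + TN + FP + FN
= 73 + 144 + 35 + 41
= 293
(Predicted positive: 108, predicted negative: 185)

293


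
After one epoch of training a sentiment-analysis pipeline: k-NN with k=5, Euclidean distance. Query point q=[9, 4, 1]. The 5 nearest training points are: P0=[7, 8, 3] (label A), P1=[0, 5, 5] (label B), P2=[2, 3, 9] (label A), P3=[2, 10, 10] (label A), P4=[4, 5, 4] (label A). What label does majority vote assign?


d(q,P0) = 4.899  (label A)
d(q,P1) = 9.8995  (label B)
d(q,P2) = 10.6771  (label A)
d(q,P3) = 12.8841  (label A)
d(q,P4) = 5.9161  (label A)
Votes: A=4, B=1
Majority → A

A


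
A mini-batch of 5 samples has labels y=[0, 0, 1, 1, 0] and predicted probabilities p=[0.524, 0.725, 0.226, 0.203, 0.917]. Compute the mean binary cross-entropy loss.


L[0] = -ln(1-0.524) = -ln(0.476) = 0.7423
L[1] = -ln(1-0.725) = -ln(0.275) = 1.291
L[2] = -ln(0.226) = 1.4872
L[3] = -ln(0.203) = 1.5945
L[4] = -ln(1-0.917) = -ln(0.083) = 2.4889
mean = (0.7423 + 1.291 + 1.4872 + 1.5945 + 2.4889)/5 = 1.5208

1.5208


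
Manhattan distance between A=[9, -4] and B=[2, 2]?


d = |9-2| + |-4-2|
  = 7 + 6
  = 13

13


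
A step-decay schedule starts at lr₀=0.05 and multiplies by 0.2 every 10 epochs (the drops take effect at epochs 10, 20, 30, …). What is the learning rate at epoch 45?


n_drops = ⌊45/10⌋ = 4
lr = 0.05·0.2^4 = 0.05·0.0016 = 0.00008

0.00008


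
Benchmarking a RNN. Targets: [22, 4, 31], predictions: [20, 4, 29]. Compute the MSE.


Squared errors: (22-20)²=4, (4-4)²=0, (31-29)²=4
Sum = 8
MSE = 8/3 = 8/3

8/3


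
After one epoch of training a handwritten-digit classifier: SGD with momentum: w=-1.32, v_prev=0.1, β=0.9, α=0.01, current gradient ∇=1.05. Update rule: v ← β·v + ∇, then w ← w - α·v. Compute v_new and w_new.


v_new = 0.9·0.1 + 1.05 = 0.09 + 1.05 = 1.14
w_new = -1.32 - 0.01·1.14 = -1.32 - 0.0114 = -1.3314

v_new=1.14, w_new=-1.3314


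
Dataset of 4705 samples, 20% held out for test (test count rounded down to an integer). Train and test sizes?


Test = ⌊4705·20/100⌋ = 941
Train = 4705 - 941 = 3764

Train: 3764, Test: 941


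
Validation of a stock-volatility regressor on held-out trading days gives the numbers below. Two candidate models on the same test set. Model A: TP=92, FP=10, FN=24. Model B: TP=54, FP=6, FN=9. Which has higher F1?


Model A: P=92/102=0.902, R=92/116=0.7931, F1=2PR/(P+R)=2TP/(2TP+FP+FN)=184/218=0.844
Model B: P=54/60=0.9, R=54/63=0.8571, F1=2PR/(P+R)=2TP/(2TP+FP+FN)=108/123=0.878
0.844 < 0.878 → Model B

Model B


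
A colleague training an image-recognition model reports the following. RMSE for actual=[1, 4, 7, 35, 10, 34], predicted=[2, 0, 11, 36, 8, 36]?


MSE = 42/6 = 7
RMSE = √(42/6) = 2.6458

2.6458


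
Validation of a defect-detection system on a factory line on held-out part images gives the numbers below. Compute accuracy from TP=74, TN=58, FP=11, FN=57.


Accuracy = (TP+TN)/(TP+TN+FP+FN)
= (74+58)/(200)
= 132/200 = 66.0%

66.0%


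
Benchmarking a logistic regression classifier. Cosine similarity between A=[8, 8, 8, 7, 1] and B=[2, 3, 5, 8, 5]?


A·B = 8·2 + 8·3 + 8·5 + 7·8 + 1·5 = 141
‖A‖ = √242 = 15.5563, ‖B‖ = √127 = 11.2694
cos = 141/(√242·√127) = 141/√30734 = 0.8043

0.8043


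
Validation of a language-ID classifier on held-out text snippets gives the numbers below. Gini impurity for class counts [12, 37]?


Probabilities: [12/49, 37/49] ≈ [0.2449, 0.7551]
Σpᵢ² = (144 + 1369)/49² = 1513/2401
Gini = 1 - Σpᵢ² = 1 - 1513/2401 = 0.3698

0.3698


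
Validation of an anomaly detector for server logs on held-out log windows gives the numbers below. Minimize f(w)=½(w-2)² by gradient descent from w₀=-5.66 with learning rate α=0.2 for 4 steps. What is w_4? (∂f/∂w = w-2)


step 1: grad = -5.66-2 = -7.66; w = -5.66 - 0.2·(-7.66) = -4.128
step 2: grad = -4.128-2 = -6.128; w = -4.128 - 0.2·(-6.128) = -2.9024
step 3: grad = -2.9024-2 = -4.9024; w = -2.9024 - 0.2·(-4.9024) = -1.92192
step 4: grad = -1.92192-2 = -3.92192; w = -1.92192 - 0.2·(-3.92192) = -1.137536

-1.137536


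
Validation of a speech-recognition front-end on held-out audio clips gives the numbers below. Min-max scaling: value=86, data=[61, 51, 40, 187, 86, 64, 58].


min=40, max=187
(86-40)/(187-40) = 46/147 = 0.3129

0.3129


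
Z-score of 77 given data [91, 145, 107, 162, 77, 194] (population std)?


μ = 129.3333, σ = 41.2338
z = (77 - 129.3333)/41.2338 = -1.2692

-1.2692


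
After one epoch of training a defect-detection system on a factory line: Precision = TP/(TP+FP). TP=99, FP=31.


Precision = TP/(TP+FP)
= 99/(99+31)
= 99/130 = 76.15%

76.15%


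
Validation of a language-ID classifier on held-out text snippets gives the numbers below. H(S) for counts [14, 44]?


Probabilities: [14/58, 44/58] ≈ [0.2414, 0.7586]
H = -((14/58)·log₂(14/58) + (44/58)·log₂(44/58))
  = 0.7973 bits

0.7973 bits


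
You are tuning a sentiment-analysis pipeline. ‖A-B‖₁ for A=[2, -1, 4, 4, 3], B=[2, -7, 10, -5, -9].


d = |2-2| + |-1+ 7| + |4-10| + |4+ 5| + |3+ 9|
  = 0 + 6 + 6 + 9 + 12
  = 33

33


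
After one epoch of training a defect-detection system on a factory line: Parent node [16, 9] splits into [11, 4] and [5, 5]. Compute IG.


Parent = [16, 9], H_parent = 0.9427
H_left = 0.8366 (n=15), H_right = 1 (n=10)
H_children = (15/25)·0.8366 + (10/25)·1 = 0.902
IG = 0.9427 - 0.902 = 0.0407

0.0407


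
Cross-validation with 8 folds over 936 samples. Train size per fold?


Fold size = 936/8 = 117
Training per fold = 936 - 117 = 819

819


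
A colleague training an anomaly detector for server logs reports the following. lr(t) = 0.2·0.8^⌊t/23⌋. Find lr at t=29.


n_drops = ⌊29/23⌋ = 1
lr = 0.2·0.8^1 = 0.2·0.8 = 0.16

0.16


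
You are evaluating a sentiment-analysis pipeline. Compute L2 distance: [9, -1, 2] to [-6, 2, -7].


d = √((9+ 6)² + (-1-2)² + (2+ 7)²)
  = √(225 + 9 + 81)
  = √315 = 17.7482

17.7482


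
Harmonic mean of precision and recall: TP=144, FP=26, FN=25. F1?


Precision = 144/170 = 0.8471
Recall = 144/169 = 0.8521
F1 = 2·P·R/(P+R) = 2·TP/(2·TP+FP+FN) = 288/(288+26+25) = 288/339 = 0.8496

0.8496


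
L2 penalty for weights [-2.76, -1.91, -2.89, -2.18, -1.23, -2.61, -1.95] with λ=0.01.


‖w‖₂² = (-2.76)² + (-1.91)² + (-2.89)² + (-2.18)² + (-1.23)² + (-2.61)² + (-1.95)²
     = 7.6176 + 3.6481 + 8.3521 + 4.7524 + 1.5129 + 6.8121 + 3.8025
     = 36.4977
λ·‖w‖₂² = 0.01·36.4977 = 0.364977

0.364977


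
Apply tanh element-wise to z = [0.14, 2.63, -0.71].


tanh(0.14) = 0.1391
tanh(2.63) = 0.9897
tanh(-0.71) = -0.6107
result = [0.1391, 0.9897, -0.6107]

[0.1391, 0.9897, -0.6107]


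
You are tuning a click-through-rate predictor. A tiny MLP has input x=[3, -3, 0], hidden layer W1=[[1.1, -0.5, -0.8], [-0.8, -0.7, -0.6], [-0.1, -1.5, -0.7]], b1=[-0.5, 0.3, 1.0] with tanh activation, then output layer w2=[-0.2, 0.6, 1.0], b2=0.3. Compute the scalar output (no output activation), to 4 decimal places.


z1[0] = (1.1)·(3) + (-0.5)·(-3) + (-0.8)·(0) - 0.5 = 4.3
z1[1] = (-0.8)·(3) + (-0.7)·(-3) + (-0.6)·(0) + 0.3 = 0.0
z1[2] = (-0.1)·(3) + (-1.5)·(-3) + (-0.7)·(0) + 1.0 = 5.2
h = tanh(z1) = [0.9996, 0.0, 0.9999]
output = (-0.2)·(0.9996) + (0.6)·(0.0) + (1.0)·(0.9999) + 0.3 = 1.1

1.1


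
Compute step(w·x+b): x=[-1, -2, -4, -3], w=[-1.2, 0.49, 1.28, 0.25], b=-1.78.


z = (-1)·(-1.2) + (-2)·(0.49) + (-4)·(1.28) + (-3)·(0.25) - 1.78
  = -7.43
step(z) = 0 (z<0)

0


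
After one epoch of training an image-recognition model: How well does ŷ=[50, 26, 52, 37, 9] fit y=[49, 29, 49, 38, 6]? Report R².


ȳ = 34.2
SS_res = Σ(y-ŷ)² = 29
SS_tot = Σ(y-ȳ)² = 1274.8
R² = 1 - SS_res/SS_tot = 1 - 0.0227 = 0.9773

0.9773


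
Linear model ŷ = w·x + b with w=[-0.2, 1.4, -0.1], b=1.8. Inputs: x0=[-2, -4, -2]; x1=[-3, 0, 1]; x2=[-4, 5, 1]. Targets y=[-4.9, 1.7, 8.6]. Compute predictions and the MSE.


ŷ0 = (-0.2)·(-2) + (1.4)·(-4) + (-0.1)·(-2) + 1.8 = -3.2
ŷ1 = (-0.2)·(-3) + (1.4)·(0) + (-0.1)·(1) + 1.8 = 2.3
ŷ2 = (-0.2)·(-4) + (1.4)·(5) + (-0.1)·(1) + 1.8 = 9.5
errors² = [2.89, 0.36, 0.81]
MSE = 4.0600/3 = 1.3533

1.3533


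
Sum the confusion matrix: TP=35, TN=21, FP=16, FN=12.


Total = TP + TN + FP + FN
= 35 + 21 + 16 + 12
= 84
(Predicted positive: 51, predicted negative: 33)

84


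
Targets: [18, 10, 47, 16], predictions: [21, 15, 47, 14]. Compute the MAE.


Absolute errors: |18-21|=3, |10-15|=5, |47-47|=0, |16-14|=2
Sum = 10
MAE = 10/4 = 5/2

5/2


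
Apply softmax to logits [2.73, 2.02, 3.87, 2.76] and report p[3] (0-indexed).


Exponentials: e^2.73=15.3329, e^2.02=7.5383, e^3.87=47.9424, e^2.76=15.7998
Sum = 86.6134
Softmax = [0.177, 0.087, 0.5535, 0.1824]
p[3] = 15.7998/86.6134 = 0.1824

0.1824


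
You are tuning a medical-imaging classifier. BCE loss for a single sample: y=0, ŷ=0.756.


BCE = -[y·ln(p) + (1-y)·ln(1-p)]
= -0 - 1·ln(1-0.756)
= -ln(0.244) = 1.4106

1.4106


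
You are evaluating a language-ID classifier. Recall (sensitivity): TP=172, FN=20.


Recall = TP/(TP+FN)
= 172/(172+20)
= 172/192 = 89.58%

89.58%


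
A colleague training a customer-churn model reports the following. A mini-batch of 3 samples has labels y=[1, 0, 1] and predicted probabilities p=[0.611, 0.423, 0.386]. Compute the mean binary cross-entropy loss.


L[0] = -ln(0.611) = 0.4927
L[1] = -ln(1-0.423) = -ln(0.577) = 0.5499
L[2] = -ln(0.386) = 0.9519
mean = (0.4927 + 0.5499 + 0.9519)/3 = 0.6648

0.6648


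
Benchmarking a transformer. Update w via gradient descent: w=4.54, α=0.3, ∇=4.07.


w_new = w - α·∇
= 4.54 - 0.3·4.07
= 4.54 - 1.221
= 3.319

3.319


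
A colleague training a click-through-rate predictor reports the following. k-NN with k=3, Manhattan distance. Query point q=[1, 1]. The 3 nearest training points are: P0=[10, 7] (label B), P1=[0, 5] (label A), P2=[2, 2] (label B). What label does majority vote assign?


d(q,P0) = 15  (label B)
d(q,P1) = 5  (label A)
d(q,P2) = 2  (label B)
Votes: A=1, B=2
Majority → B

B


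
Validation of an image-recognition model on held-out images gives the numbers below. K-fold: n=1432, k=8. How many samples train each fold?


Fold size = 1432/8 = 179
Training per fold = 1432 - 179 = 1253

1253


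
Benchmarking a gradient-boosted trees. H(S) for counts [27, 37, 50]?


Probabilities: [27/114, 37/114, 50/114] ≈ [0.2368, 0.3246, 0.4386]
H = -((27/114)·log₂(27/114) + (37/114)·log₂(37/114) + (50/114)·log₂(50/114))
  = 1.5406 bits

1.5406 bits


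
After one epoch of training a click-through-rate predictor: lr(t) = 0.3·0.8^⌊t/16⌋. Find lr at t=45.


n_drops = ⌊45/16⌋ = 2
lr = 0.3·0.8^2 = 0.3·0.64 = 0.192

0.192


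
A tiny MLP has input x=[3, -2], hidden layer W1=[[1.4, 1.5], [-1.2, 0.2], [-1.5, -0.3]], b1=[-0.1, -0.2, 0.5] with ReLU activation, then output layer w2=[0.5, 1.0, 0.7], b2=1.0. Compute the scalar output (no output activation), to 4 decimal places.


z1[0] = (1.4)·(3) + (1.5)·(-2) - 0.1 = 1.1
z1[1] = (-1.2)·(3) + (0.2)·(-2) - 0.2 = -4.2
z1[2] = (-1.5)·(3) + (-0.3)·(-2) + 0.5 = -3.4
h = ReLU(z1) = [1.1, 0.0, 0.0]
output = (0.5)·(1.1) + (1.0)·(0.0) + (0.7)·(0.0) + 1.0 = 1.55

1.55


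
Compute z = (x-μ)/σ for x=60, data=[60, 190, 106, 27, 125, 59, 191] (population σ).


μ = 108.2857, σ = 59.966
z = (60 - 108.2857)/59.966 = -0.8052

-0.8052


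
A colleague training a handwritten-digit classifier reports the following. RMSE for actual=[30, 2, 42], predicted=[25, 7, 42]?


MSE = 50/3 = 16.6667
RMSE = √(50/3) = 4.0825

4.0825


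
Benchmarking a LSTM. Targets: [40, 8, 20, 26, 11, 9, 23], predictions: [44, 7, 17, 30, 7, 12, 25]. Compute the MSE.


Squared errors: (40-44)²=16, (8-7)²=1, (20-17)²=9, (26-30)²=16, (11-7)²=16, (9-12)²=9, (23-25)²=4
Sum = 71
MSE = 71/7 = 71/7

71/7


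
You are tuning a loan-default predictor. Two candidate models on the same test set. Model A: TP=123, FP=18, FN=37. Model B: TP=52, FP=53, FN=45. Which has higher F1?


Model A: P=123/141=0.8723, R=123/160=0.7688, F1=2PR/(P+R)=2TP/(2TP+FP+FN)=246/301=0.8173
Model B: P=52/105=0.4952, R=52/97=0.5361, F1=2PR/(P+R)=2TP/(2TP+FP+FN)=104/202=0.5149
0.8173 > 0.5149 → Model A

Model A


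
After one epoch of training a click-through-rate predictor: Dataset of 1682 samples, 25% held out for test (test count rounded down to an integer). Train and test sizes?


Test = ⌊1682·25/100⌋ = 420
Train = 1682 - 420 = 1262

Train: 1262, Test: 420


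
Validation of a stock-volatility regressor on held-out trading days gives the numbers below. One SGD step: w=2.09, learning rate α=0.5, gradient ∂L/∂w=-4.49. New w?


w_new = w - α·∇
= 2.09 - 0.5·-4.49
= 2.09 + 2.245
= 4.335

4.335


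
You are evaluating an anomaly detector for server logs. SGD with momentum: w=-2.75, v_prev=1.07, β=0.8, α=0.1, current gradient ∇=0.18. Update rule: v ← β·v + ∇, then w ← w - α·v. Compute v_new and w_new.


v_new = 0.8·1.07 + 0.18 = 0.856 + 0.18 = 1.036
w_new = -2.75 - 0.1·1.036 = -2.75 - 0.1036 = -2.8536

v_new=1.036, w_new=-2.8536


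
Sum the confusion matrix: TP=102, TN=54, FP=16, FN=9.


Total = TP + TN + FP + FN
= 102 + 54 + 16 + 9
= 181
(Predicted positive: 118, predicted negative: 63)

181


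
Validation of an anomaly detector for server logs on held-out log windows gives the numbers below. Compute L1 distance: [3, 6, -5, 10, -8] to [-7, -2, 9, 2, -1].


d = |3+ 7| + |6+ 2| + |-5-9| + |10-2| + |-8+ 1|
  = 10 + 8 + 14 + 8 + 7
  = 47

47


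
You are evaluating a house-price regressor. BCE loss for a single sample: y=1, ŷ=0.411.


BCE = -[y·ln(p) + (1-y)·ln(1-p)]
= -1·ln(0.411) - 0
= -ln(0.411) = 0.8892

0.8892


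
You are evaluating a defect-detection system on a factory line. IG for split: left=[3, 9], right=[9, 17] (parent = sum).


Parent = [12, 26], H_parent = 0.8997
H_left = 0.8113 (n=12), H_right = 0.9306 (n=26)
H_children = (12/38)·0.8113 + (26/38)·0.9306 = 0.8929
IG = 0.8997 - 0.8929 = 0.0068

0.0068


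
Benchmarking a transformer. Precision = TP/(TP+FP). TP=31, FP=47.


Precision = TP/(TP+FP)
= 31/(31+47)
= 31/78 = 39.74%

39.74%


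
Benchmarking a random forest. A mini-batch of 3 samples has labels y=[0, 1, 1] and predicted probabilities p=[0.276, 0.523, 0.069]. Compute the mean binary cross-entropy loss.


L[0] = -ln(1-0.276) = -ln(0.724) = 0.323
L[1] = -ln(0.523) = 0.6482
L[2] = -ln(0.069) = 2.6736
mean = (0.323 + 0.6482 + 2.6736)/3 = 1.2149

1.2149


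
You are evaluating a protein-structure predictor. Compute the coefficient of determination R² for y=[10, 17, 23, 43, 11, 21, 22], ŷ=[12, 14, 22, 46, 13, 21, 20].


ȳ = 21
SS_res = Σ(y-ŷ)² = 31
SS_tot = Σ(y-ȳ)² = 726
R² = 1 - SS_res/SS_tot = 1 - 0.0427 = 0.9573

0.9573


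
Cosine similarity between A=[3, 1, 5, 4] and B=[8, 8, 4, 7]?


A·B = 3·8 + 1·8 + 5·4 + 4·7 = 80
‖A‖ = √51 = 7.1414, ‖B‖ = √193 = 13.8924
cos = 80/(√51·√193) = 80/√9843 = 0.8064

0.8064


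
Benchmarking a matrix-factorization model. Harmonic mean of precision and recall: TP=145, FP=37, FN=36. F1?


Precision = 145/182 = 0.7967
Recall = 145/181 = 0.8011
F1 = 2·P·R/(P+R) = 2·TP/(2·TP+FP+FN) = 290/(290+37+36) = 290/363 = 0.7989

0.7989


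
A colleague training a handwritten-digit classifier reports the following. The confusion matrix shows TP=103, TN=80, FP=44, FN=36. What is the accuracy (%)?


Accuracy = (TP+TN)/(TP+TN+FP+FN)
= (103+80)/(263)
= 183/263 = 69.58%

69.58%


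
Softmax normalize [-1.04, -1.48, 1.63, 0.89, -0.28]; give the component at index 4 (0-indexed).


Exponentials: e^-1.04=0.3535, e^-1.48=0.2276, e^1.63=5.1039, e^0.89=2.4351, e^-0.28=0.7558
Sum = 8.8759
Softmax = [0.0398, 0.0256, 0.575, 0.2744, 0.0852]
p[4] = 0.7558/8.8759 = 0.0852

0.0852


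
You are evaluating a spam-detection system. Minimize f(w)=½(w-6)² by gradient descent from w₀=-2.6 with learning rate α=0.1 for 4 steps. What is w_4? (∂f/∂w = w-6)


step 1: grad = -2.6-6 = -8.6; w = -2.6 - 0.1·(-8.6) = -1.74
step 2: grad = -1.74-6 = -7.74; w = -1.74 - 0.1·(-7.74) = -0.966
step 3: grad = -0.966-6 = -6.966; w = -0.966 - 0.1·(-6.966) = -0.2694
step 4: grad = -0.2694-6 = -6.2694; w = -0.2694 - 0.1·(-6.2694) = 0.35754

0.35754


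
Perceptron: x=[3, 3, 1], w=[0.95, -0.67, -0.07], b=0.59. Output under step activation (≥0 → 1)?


z = (3)·(0.95) + (3)·(-0.67) + (1)·(-0.07) + 0.59
  = 1.36
step(z) = 1 (z≥0)

1


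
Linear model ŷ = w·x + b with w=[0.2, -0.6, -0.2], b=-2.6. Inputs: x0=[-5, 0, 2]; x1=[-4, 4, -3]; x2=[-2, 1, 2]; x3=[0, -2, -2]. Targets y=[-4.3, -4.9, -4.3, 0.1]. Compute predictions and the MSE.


ŷ0 = (0.2)·(-5) + (-0.6)·(0) + (-0.2)·(2) - 2.6 = -4.0
ŷ1 = (0.2)·(-4) + (-0.6)·(4) + (-0.2)·(-3) - 2.6 = -5.2
ŷ2 = (0.2)·(-2) + (-0.6)·(1) + (-0.2)·(2) - 2.6 = -4.0
ŷ3 = (0.2)·(0) + (-0.6)·(-2) + (-0.2)·(-2) - 2.6 = -1.0
errors² = [0.09, 0.09, 0.09, 1.21]
MSE = 1.4800/4 = 0.37

0.37


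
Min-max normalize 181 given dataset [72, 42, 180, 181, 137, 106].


min=42, max=181
(181-42)/(181-42) = 139/139 = 1.0

1.0


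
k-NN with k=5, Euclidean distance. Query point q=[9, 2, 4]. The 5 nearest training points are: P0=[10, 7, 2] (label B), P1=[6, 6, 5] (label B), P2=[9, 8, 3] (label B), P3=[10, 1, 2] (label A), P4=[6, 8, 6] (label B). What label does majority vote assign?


d(q,P0) = 5.4772  (label B)
d(q,P1) = 5.099  (label B)
d(q,P2) = 6.0828  (label B)
d(q,P3) = 2.4495  (label A)
d(q,P4) = 7.0  (label B)
Votes: A=1, B=4
Majority → B

B


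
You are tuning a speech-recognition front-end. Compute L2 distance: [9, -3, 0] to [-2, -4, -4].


d = √((9+ 2)² + (-3+ 4)² + (0+ 4)²)
  = √(121 + 1 + 16)
  = √138 = 11.7473

11.7473


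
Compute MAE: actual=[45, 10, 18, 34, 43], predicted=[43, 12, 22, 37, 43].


Absolute errors: |45-43|=2, |10-12|=2, |18-22|=4, |34-37|=3, |43-43|=0
Sum = 11
MAE = 11/5 = 11/5

11/5


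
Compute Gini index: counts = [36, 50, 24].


Probabilities: [36/110, 50/110, 24/110] ≈ [0.3273, 0.4545, 0.2182]
Σpᵢ² = (1296 + 2500 + 576)/110² = 4372/12100
Gini = 1 - Σpᵢ² = 1 - 4372/12100 = 0.6387

0.6387


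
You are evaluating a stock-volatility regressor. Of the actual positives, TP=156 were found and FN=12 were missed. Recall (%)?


Recall = TP/(TP+FN)
= 156/(156+12)
= 156/168 = 92.86%

92.86%


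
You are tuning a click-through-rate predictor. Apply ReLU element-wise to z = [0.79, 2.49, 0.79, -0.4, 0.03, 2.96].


ReLU(0.79) = max(0, 0.79) = 0.79
ReLU(2.49) = max(0, 2.49) = 2.49
ReLU(0.79) = max(0, 0.79) = 0.79
ReLU(-0.4) = max(0, -0.4) = 0.0
ReLU(0.03) = max(0, 0.03) = 0.03
ReLU(2.96) = max(0, 2.96) = 2.96
result = [0.79, 2.49, 0.79, 0.0, 0.03, 2.96]

[0.79, 2.49, 0.79, 0.0, 0.03, 2.96]


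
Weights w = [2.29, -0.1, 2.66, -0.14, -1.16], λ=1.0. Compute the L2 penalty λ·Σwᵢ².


‖w‖₂² = (2.29)² + (-0.1)² + (2.66)² + (-0.14)² + (-1.16)²
     = 5.2441 + 0.01 + 7.0756 + 0.0196 + 1.3456
     = 13.6949
λ·‖w‖₂² = 1.0·13.6949 = 13.6949

13.6949


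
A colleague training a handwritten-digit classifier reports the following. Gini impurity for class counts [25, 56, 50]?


Probabilities: [25/131, 56/131, 50/131] ≈ [0.1908, 0.4275, 0.3817]
Σpᵢ² = (625 + 3136 + 2500)/131² = 6261/17161
Gini = 1 - Σpᵢ² = 1 - 6261/17161 = 0.6352

0.6352


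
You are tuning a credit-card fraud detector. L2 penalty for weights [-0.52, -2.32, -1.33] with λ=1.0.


‖w‖₂² = (-0.52)² + (-2.32)² + (-1.33)²
     = 0.2704 + 5.3824 + 1.7689
     = 7.4217
λ·‖w‖₂² = 1.0·7.4217 = 7.4217

7.4217


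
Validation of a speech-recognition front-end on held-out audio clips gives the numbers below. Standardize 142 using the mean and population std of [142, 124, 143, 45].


μ = 113.5, σ = 40.2647
z = (142 - 113.5)/40.2647 = 0.7078

0.7078


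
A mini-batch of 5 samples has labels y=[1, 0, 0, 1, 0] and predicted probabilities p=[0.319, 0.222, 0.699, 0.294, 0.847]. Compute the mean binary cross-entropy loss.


L[0] = -ln(0.319) = 1.1426
L[1] = -ln(1-0.222) = -ln(0.778) = 0.251
L[2] = -ln(1-0.699) = -ln(0.301) = 1.2006
L[3] = -ln(0.294) = 1.2242
L[4] = -ln(1-0.847) = -ln(0.153) = 1.8773
mean = (1.1426 + 0.251 + 1.2006 + 1.2242 + 1.8773)/5 = 1.1391

1.1391


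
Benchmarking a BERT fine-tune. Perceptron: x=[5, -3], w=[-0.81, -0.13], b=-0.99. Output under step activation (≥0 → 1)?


z = (5)·(-0.81) + (-3)·(-0.13) - 0.99
  = -4.65
step(z) = 0 (z<0)

0


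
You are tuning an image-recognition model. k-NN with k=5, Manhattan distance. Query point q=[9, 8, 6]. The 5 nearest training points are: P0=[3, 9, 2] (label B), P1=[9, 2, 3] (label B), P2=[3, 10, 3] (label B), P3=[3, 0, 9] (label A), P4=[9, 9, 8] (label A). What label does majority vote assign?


d(q,P0) = 11  (label B)
d(q,P1) = 9  (label B)
d(q,P2) = 11  (label B)
d(q,P3) = 17  (label A)
d(q,P4) = 3  (label A)
Votes: A=2, B=3
Majority → B

B


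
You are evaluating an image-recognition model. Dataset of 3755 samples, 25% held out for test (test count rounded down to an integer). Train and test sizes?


Test = ⌊3755·25/100⌋ = 938
Train = 3755 - 938 = 2817

Train: 2817, Test: 938


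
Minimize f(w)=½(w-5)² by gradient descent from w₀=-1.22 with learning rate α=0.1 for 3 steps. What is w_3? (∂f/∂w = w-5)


step 1: grad = -1.22-5 = -6.22; w = -1.22 - 0.1·(-6.22) = -0.598
step 2: grad = -0.598-5 = -5.598; w = -0.598 - 0.1·(-5.598) = -0.0382
step 3: grad = -0.0382-5 = -5.0382; w = -0.0382 - 0.1·(-5.0382) = 0.46562

0.46562


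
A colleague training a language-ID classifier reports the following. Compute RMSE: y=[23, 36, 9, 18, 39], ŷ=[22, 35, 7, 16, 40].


MSE = 11/5 = 2.2
RMSE = √(11/5) = 1.4832

1.4832


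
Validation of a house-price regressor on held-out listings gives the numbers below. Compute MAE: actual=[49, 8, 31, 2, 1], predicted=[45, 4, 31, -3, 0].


Absolute errors: |49-45|=4, |8-4|=4, |31-31|=0, |2+ 3|=5, |1-0|=1
Sum = 14
MAE = 14/5 = 14/5

14/5


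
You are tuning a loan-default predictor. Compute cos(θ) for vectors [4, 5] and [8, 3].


A·B = 4·8 + 5·3 = 47
‖A‖ = √41 = 6.4031, ‖B‖ = √73 = 8.544
cos = 47/(√41·√73) = 47/√2993 = 0.8591

0.8591


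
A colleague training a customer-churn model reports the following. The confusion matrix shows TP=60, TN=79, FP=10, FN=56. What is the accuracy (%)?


Accuracy = (TP+TN)/(TP+TN+FP+FN)
= (60+79)/(205)
= 139/205 = 67.8%

67.8%


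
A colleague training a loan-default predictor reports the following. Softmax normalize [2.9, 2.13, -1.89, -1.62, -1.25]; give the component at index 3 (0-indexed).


Exponentials: e^2.9=18.1741, e^2.13=8.4149, e^-1.89=0.1511, e^-1.62=0.1979, e^-1.25=0.2865
Sum = 27.2245
Softmax = [0.6676, 0.3091, 0.0055, 0.0073, 0.0105]
p[3] = 0.1979/27.2245 = 0.0073

0.0073


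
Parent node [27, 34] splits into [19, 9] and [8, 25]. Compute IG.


Parent = [27, 34], H_parent = 0.9905
H_left = 0.9059 (n=28), H_right = 0.799 (n=33)
H_children = (28/61)·0.9059 + (33/61)·0.799 = 0.8481
IG = 0.9905 - 0.8481 = 0.1424

0.1424


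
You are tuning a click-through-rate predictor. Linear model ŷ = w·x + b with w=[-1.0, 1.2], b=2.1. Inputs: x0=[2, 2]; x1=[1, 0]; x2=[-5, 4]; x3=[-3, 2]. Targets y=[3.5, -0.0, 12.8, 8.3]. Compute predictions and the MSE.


ŷ0 = (-1.0)·(2) + (1.2)·(2) + 2.1 = 2.5
ŷ1 = (-1.0)·(1) + (1.2)·(0) + 2.1 = 1.1
ŷ2 = (-1.0)·(-5) + (1.2)·(4) + 2.1 = 11.9
ŷ3 = (-1.0)·(-3) + (1.2)·(2) + 2.1 = 7.5
errors² = [1.0, 1.21, 0.81, 0.64]
MSE = 3.6600/4 = 0.915

0.915


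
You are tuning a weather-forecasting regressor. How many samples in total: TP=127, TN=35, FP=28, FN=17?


Total = TP + TN + FP + FN
= 127 + 35 + 28 + 17
= 207
(Predicted positive: 155, predicted negative: 52)

207


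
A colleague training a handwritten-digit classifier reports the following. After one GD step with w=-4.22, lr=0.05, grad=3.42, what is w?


w_new = w - α·∇
= -4.22 - 0.05·3.42
= -4.22 - 0.171
= -4.391

-4.391


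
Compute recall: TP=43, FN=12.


Recall = TP/(TP+FN)
= 43/(43+12)
= 43/55 = 78.18%

78.18%


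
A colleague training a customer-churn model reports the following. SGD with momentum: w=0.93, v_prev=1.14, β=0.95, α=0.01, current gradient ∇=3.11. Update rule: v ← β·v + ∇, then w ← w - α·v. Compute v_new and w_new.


v_new = 0.95·1.14 + 3.11 = 1.083 + 3.11 = 4.193
w_new = 0.93 - 0.01·4.193 = 0.93 - 0.04193 = 0.88807

v_new=4.193, w_new=0.88807


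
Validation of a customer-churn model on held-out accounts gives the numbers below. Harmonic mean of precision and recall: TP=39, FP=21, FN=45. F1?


Precision = 39/60 = 0.65
Recall = 39/84 = 0.4643
F1 = 2·P·R/(P+R) = 2·TP/(2·TP+FP+FN) = 78/(78+21+45) = 78/144 = 0.5417

0.5417


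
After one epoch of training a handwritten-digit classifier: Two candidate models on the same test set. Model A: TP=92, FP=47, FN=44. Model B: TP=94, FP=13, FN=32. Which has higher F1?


Model A: P=92/139=0.6619, R=92/136=0.6765, F1=2PR/(P+R)=2TP/(2TP+FP+FN)=184/275=0.6691
Model B: P=94/107=0.8785, R=94/126=0.746, F1=2PR/(P+R)=2TP/(2TP+FP+FN)=188/233=0.8069
0.6691 < 0.8069 → Model B

Model B


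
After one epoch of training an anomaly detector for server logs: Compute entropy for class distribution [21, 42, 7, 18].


Probabilities: [21/88, 42/88, 7/88, 18/88] ≈ [0.2386, 0.4773, 0.0795, 0.2045]
H = -((21/88)·log₂(21/88) + (42/88)·log₂(42/88) + (7/88)·log₂(7/88) + (18/88)·log₂(18/88))
  = 1.7614 bits

1.7614 bits


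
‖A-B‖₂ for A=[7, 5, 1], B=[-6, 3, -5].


d = √((7+ 6)² + (5-3)² + (1+ 5)²)
  = √(169 + 4 + 36)
  = √209 = 14.4568

14.4568


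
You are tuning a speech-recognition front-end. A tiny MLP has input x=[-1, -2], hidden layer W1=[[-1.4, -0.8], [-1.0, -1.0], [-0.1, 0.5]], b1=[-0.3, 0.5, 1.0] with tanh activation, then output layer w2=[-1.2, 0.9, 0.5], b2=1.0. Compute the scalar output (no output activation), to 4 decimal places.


z1[0] = (-1.4)·(-1) + (-0.8)·(-2) - 0.3 = 2.7
z1[1] = (-1.0)·(-1) + (-1.0)·(-2) + 0.5 = 3.5
z1[2] = (-0.1)·(-1) + (0.5)·(-2) + 1.0 = 0.1
h = tanh(z1) = [0.991, 0.9982, 0.0997]
output = (-1.2)·(0.991) + (0.9)·(0.9982) + (0.5)·(0.0997) + 1.0 = 0.759

0.759


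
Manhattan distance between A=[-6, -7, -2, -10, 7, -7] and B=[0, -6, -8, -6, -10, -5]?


d = |-6-0| + |-7+ 6| + |-2+ 8| + |-10+ 6| + |7+ 10| + |-7+ 5|
  = 6 + 1 + 6 + 4 + 17 + 2
  = 36

36


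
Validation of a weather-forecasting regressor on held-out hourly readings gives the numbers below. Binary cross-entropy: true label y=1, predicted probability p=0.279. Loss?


BCE = -[y·ln(p) + (1-y)·ln(1-p)]
= -1·ln(0.279) - 0
= -ln(0.279) = 1.2765

1.2765


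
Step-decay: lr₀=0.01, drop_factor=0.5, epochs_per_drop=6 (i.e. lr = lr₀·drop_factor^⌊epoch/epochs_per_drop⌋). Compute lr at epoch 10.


n_drops = ⌊10/6⌋ = 1
lr = 0.01·0.5^1 = 0.01·0.5 = 0.005

0.005


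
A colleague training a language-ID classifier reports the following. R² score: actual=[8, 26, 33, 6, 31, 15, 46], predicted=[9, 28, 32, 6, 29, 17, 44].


ȳ = 23.5714
SS_res = Σ(y-ŷ)² = 18
SS_tot = Σ(y-ȳ)² = 1277.71
R² = 1 - SS_res/SS_tot = 1 - 0.0141 = 0.9859

0.9859


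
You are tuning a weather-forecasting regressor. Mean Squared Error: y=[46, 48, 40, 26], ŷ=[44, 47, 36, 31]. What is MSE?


Squared errors: (46-44)²=4, (48-47)²=1, (40-36)²=16, (26-31)²=25
Sum = 46
MSE = 46/4 = 23/2

23/2


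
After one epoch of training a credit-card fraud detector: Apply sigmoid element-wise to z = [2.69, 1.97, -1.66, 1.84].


σ(2.69) = 1/(1+e^-2.69) = 0.9364
σ(1.97) = 1/(1+e^-1.97) = 0.8776
σ(-1.66) = 1/(1+e^1.66) = 0.1598
σ(1.84) = 1/(1+e^-1.84) = 0.8629
result = [0.9364, 0.8776, 0.1598, 0.8629]

[0.9364, 0.8776, 0.1598, 0.8629]


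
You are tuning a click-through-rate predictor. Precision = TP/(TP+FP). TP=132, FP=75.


Precision = TP/(TP+FP)
= 132/(132+75)
= 132/207 = 63.77%

63.77%


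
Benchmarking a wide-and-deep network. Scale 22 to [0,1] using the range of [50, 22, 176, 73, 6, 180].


min=6, max=180
(22-6)/(180-6) = 16/174 = 0.092

0.092


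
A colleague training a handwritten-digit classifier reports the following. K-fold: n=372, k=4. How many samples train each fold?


Fold size = 372/4 = 93
Training per fold = 372 - 93 = 279

279


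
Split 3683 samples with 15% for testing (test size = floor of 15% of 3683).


Test = ⌊3683·15/100⌋ = 552
Train = 3683 - 552 = 3131

Train: 3131, Test: 552


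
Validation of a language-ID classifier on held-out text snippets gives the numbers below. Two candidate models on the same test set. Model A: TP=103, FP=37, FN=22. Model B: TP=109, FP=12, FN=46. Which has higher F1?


Model A: P=103/140=0.7357, R=103/125=0.824, F1=2PR/(P+R)=2TP/(2TP+FP+FN)=206/265=0.7774
Model B: P=109/121=0.9008, R=109/155=0.7032, F1=2PR/(P+R)=2TP/(2TP+FP+FN)=218/276=0.7899
0.7774 < 0.7899 → Model B

Model B


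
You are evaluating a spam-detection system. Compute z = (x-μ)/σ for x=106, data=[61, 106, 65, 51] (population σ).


μ = 70.75, σ = 20.9806
z = (106 - 70.75)/20.9806 = 1.6801

1.6801


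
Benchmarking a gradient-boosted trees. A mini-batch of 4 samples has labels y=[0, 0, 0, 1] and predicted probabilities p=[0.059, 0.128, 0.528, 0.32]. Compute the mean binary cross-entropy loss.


L[0] = -ln(1-0.059) = -ln(0.941) = 0.0608
L[1] = -ln(1-0.128) = -ln(0.872) = 0.137
L[2] = -ln(1-0.528) = -ln(0.472) = 0.7508
L[3] = -ln(0.32) = 1.1394
mean = (0.0608 + 0.137 + 0.7508 + 1.1394)/4 = 0.522

0.522


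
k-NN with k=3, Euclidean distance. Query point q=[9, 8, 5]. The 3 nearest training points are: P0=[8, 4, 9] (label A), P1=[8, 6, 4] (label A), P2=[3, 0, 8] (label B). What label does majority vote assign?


d(q,P0) = 5.7446  (label A)
d(q,P1) = 2.4495  (label A)
d(q,P2) = 10.4403  (label B)
Votes: A=2, B=1
Majority → A

A


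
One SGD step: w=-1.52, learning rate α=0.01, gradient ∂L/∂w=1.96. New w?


w_new = w - α·∇
= -1.52 - 0.01·1.96
= -1.52 - 0.0196
= -1.5396

-1.5396


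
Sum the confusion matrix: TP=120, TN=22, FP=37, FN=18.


Total = TP + TN + FP + FN
= 120 + 22 + 37 + 18
= 197
(Predicted positive: 157, predicted negative: 40)

197


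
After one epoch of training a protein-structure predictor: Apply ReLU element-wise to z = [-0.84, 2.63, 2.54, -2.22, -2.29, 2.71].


ReLU(-0.84) = max(0, -0.84) = 0.0
ReLU(2.63) = max(0, 2.63) = 2.63
ReLU(2.54) = max(0, 2.54) = 2.54
ReLU(-2.22) = max(0, -2.22) = 0.0
ReLU(-2.29) = max(0, -2.29) = 0.0
ReLU(2.71) = max(0, 2.71) = 2.71
result = [0.0, 2.63, 2.54, 0.0, 0.0, 2.71]

[0.0, 2.63, 2.54, 0.0, 0.0, 2.71]


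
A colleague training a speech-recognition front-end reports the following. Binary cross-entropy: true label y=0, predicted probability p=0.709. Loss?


BCE = -[y·ln(p) + (1-y)·ln(1-p)]
= -0 - 1·ln(1-0.709)
= -ln(0.291) = 1.2344

1.2344


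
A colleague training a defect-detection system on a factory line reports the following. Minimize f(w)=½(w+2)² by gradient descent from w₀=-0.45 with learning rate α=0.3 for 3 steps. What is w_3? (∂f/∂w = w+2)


step 1: grad = -0.45+2 = 1.55; w = -0.45 - 0.3·(1.55) = -0.915
step 2: grad = -0.915+2 = 1.085; w = -0.915 - 0.3·(1.085) = -1.2405
step 3: grad = -1.2405+2 = 0.7595; w = -1.2405 - 0.3·(0.7595) = -1.46835

-1.46835


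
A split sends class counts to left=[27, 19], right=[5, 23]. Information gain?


Parent = [32, 42], H_parent = 0.9868
H_left = 0.9781 (n=46), H_right = 0.6769 (n=28)
H_children = (46/74)·0.9781 + (28/74)·0.6769 = 0.8641
IG = 0.9868 - 0.8641 = 0.1227

0.1227


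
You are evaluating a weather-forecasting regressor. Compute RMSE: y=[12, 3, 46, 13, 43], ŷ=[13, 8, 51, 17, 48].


MSE = 92/5 = 18.4
RMSE = √(92/5) = 4.2895

4.2895


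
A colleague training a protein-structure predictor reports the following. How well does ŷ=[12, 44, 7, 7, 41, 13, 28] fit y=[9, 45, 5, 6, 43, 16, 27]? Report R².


ȳ = 21.5714
SS_res = Σ(y-ŷ)² = 29
SS_tot = Σ(y-ȳ)² = 1743.71
R² = 1 - SS_res/SS_tot = 1 - 0.0166 = 0.9834

0.9834


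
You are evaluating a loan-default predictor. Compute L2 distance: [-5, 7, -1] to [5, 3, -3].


d = √((-5-5)² + (7-3)² + (-1+ 3)²)
  = √(100 + 16 + 4)
  = √120 = 10.9545

10.9545


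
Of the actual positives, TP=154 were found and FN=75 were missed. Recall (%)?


Recall = TP/(TP+FN)
= 154/(154+75)
= 154/229 = 67.25%

67.25%


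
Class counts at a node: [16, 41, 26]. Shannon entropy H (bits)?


Probabilities: [16/83, 41/83, 26/83] ≈ [0.1928, 0.494, 0.3133]
H = -((16/83)·log₂(16/83) + (41/83)·log₂(41/83) + (26/83)·log₂(26/83))
  = 1.485 bits

1.485 bits


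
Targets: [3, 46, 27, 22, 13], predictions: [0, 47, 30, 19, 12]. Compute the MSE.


Squared errors: (3-0)²=9, (46-47)²=1, (27-30)²=9, (22-19)²=9, (13-12)²=1
Sum = 29
MSE = 29/5 = 29/5

29/5


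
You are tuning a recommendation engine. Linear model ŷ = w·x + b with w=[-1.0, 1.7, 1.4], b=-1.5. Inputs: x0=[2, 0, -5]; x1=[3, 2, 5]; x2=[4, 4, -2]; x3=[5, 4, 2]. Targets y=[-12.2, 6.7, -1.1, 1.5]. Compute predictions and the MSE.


ŷ0 = (-1.0)·(2) + (1.7)·(0) + (1.4)·(-5) - 1.5 = -10.5
ŷ1 = (-1.0)·(3) + (1.7)·(2) + (1.4)·(5) - 1.5 = 5.9
ŷ2 = (-1.0)·(4) + (1.7)·(4) + (1.4)·(-2) - 1.5 = -1.5
ŷ3 = (-1.0)·(5) + (1.7)·(4) + (1.4)·(2) - 1.5 = 3.1
errors² = [2.89, 0.64, 0.16, 2.56]
MSE = 6.2500/4 = 1.5625

1.5625
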